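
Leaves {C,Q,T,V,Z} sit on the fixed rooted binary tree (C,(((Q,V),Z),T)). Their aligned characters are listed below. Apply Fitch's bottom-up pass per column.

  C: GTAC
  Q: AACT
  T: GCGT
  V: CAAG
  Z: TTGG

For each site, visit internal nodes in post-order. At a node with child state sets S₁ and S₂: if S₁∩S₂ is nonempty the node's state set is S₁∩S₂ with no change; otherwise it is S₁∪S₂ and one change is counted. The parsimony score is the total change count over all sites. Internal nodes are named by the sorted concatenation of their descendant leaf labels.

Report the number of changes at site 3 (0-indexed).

3

QV@0: {A} ∪ {C} = {A,C} (union, +1)
QVZ@0: {A,C} ∪ {T} = {A,C,T} (union, +1)
QTVZ@0: {A,C,T} ∪ {G} = {A,C,G,T} (union, +1)
CQTVZ@0: {G} ∩ {A,C,G,T} = {G} (intersection, +0)
QV@1: {A} ∩ {A} = {A} (intersection, +0)
QVZ@1: {A} ∪ {T} = {A,T} (union, +1)
QTVZ@1: {A,T} ∪ {C} = {A,C,T} (union, +1)
CQTVZ@1: {T} ∩ {A,C,T} = {T} (intersection, +0)
QV@2: {C} ∪ {A} = {A,C} (union, +1)
QVZ@2: {A,C} ∪ {G} = {A,C,G} (union, +1)
QTVZ@2: {A,C,G} ∩ {G} = {G} (intersection, +0)
CQTVZ@2: {A} ∪ {G} = {A,G} (union, +1)
QV@3: {T} ∪ {G} = {G,T} (union, +1)
QVZ@3: {G,T} ∩ {G} = {G} (intersection, +0)
QTVZ@3: {G} ∪ {T} = {G,T} (union, +1)
CQTVZ@3: {C} ∪ {G,T} = {C,G,T} (union, +1)
per-site changes: [3, 2, 3, 3]; total = 11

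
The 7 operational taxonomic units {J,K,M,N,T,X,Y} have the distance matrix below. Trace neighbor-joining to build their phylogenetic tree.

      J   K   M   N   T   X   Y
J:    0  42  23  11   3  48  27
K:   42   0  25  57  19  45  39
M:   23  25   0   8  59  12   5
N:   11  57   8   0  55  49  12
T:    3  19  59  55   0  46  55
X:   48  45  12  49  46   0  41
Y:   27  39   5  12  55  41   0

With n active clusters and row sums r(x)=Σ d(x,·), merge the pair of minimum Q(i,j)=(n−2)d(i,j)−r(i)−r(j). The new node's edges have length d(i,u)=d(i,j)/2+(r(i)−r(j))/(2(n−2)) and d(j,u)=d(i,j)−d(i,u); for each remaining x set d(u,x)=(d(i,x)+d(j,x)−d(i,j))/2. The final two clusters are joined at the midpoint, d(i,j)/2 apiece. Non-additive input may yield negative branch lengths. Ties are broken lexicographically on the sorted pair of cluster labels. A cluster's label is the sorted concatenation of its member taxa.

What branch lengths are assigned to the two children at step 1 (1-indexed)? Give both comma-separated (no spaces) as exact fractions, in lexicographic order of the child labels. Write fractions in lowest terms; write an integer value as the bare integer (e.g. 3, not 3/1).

-34/5,49/5

iteration 1: select J,T (d=3, Q=-376); attach at lengths (-34/5, 49/5); label the merged cluster JT
  updated: d(JT,K)=29, d(JT,M)=79/2, d(JT,N)=63/2, d(JT,X)=91/2, d(JT,Y)=79/2
iteration 2: select JT,K (d=29, Q=-264); attach at lengths (53/4, 63/4); label the merged cluster JKT
  updated: d(JKT,M)=71/4, d(JKT,N)=119/4, d(JKT,X)=123/4, d(JKT,Y)=99/4
iteration 3: select N,Y (d=12, Q=-291/2); attach at lengths (26/3, 10/3); label the merged cluster NY
  updated: d(JKT,NY)=85/4, d(M,NY)=1/2, d(NY,X)=39
iteration 4: select JKT,X (d=123/4, Q=-90); attach at lengths (99/8, 147/8); label the merged cluster JKTX
  updated: d(JKTX,M)=-1/2, d(JKTX,NY)=59/4
iteration 5: select JKTX,M (d=-1/2, Q=-59/4); attach at lengths (55/8, -59/8); label the merged cluster JKMTX
  updated: d(JKMTX,NY)=63/8
iteration 6: select JKMTX,NY (d=63/8); attach at lengths (63/16, 63/16); label the merged cluster JKMNTXY
final tree: (((((J:-34/5,T:49/5):53/4,K:63/4):99/8,X:147/8):55/8,M:-59/8):63/16,(N:26/3,Y:10/3):63/16)
total length: 657/8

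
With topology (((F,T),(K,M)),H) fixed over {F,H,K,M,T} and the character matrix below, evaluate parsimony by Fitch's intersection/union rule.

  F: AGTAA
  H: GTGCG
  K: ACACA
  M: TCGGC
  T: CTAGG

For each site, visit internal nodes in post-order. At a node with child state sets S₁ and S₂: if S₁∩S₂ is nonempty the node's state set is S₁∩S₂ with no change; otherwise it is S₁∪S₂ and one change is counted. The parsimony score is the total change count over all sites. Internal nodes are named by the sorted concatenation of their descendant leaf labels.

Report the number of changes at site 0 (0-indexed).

FT@0: {A} ∪ {C} = {A,C} (union, +1)
KM@0: {A} ∪ {T} = {A,T} (union, +1)
FKMT@0: {A,C} ∩ {A,T} = {A} (intersection, +0)
FHKMT@0: {A} ∪ {G} = {A,G} (union, +1)
FT@1: {G} ∪ {T} = {G,T} (union, +1)
KM@1: {C} ∩ {C} = {C} (intersection, +0)
FKMT@1: {G,T} ∪ {C} = {C,G,T} (union, +1)
FHKMT@1: {C,G,T} ∩ {T} = {T} (intersection, +0)
FT@2: {T} ∪ {A} = {A,T} (union, +1)
KM@2: {A} ∪ {G} = {A,G} (union, +1)
FKMT@2: {A,T} ∩ {A,G} = {A} (intersection, +0)
FHKMT@2: {A} ∪ {G} = {A,G} (union, +1)
FT@3: {A} ∪ {G} = {A,G} (union, +1)
KM@3: {C} ∪ {G} = {C,G} (union, +1)
FKMT@3: {A,G} ∩ {C,G} = {G} (intersection, +0)
FHKMT@3: {G} ∪ {C} = {C,G} (union, +1)
FT@4: {A} ∪ {G} = {A,G} (union, +1)
KM@4: {A} ∪ {C} = {A,C} (union, +1)
FKMT@4: {A,G} ∩ {A,C} = {A} (intersection, +0)
FHKMT@4: {A} ∪ {G} = {A,G} (union, +1)
per-site changes: [3, 2, 3, 3, 3]; total = 14

3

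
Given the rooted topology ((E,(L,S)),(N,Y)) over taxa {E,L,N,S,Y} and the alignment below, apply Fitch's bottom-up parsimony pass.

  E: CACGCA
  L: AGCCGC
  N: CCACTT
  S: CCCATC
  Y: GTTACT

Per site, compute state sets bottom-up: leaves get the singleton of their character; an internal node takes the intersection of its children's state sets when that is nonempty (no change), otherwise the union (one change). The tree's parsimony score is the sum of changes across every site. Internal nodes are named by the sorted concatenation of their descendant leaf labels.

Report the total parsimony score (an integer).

15

[col 0] LS: children L:{A}, S:{C} ∪→ {A,C}; cost 1
[col 0] ELS: children E:{C}, LS:{A,C} ∩→ {C}; cost 0
[col 0] NY: children N:{C}, Y:{G} ∪→ {C,G}; cost 1
[col 0] ELNSY: children ELS:{C}, NY:{C,G} ∩→ {C}; cost 0
[col 1] LS: children L:{G}, S:{C} ∪→ {C,G}; cost 1
[col 1] ELS: children E:{A}, LS:{C,G} ∪→ {A,C,G}; cost 1
[col 1] NY: children N:{C}, Y:{T} ∪→ {C,T}; cost 1
[col 1] ELNSY: children ELS:{A,C,G}, NY:{C,T} ∩→ {C}; cost 0
[col 2] LS: children L:{C}, S:{C} ∩→ {C}; cost 0
[col 2] ELS: children E:{C}, LS:{C} ∩→ {C}; cost 0
[col 2] NY: children N:{A}, Y:{T} ∪→ {A,T}; cost 1
[col 2] ELNSY: children ELS:{C}, NY:{A,T} ∪→ {A,C,T}; cost 1
[col 3] LS: children L:{C}, S:{A} ∪→ {A,C}; cost 1
[col 3] ELS: children E:{G}, LS:{A,C} ∪→ {A,C,G}; cost 1
[col 3] NY: children N:{C}, Y:{A} ∪→ {A,C}; cost 1
[col 3] ELNSY: children ELS:{A,C,G}, NY:{A,C} ∩→ {A,C}; cost 0
[col 4] LS: children L:{G}, S:{T} ∪→ {G,T}; cost 1
[col 4] ELS: children E:{C}, LS:{G,T} ∪→ {C,G,T}; cost 1
[col 4] NY: children N:{T}, Y:{C} ∪→ {C,T}; cost 1
[col 4] ELNSY: children ELS:{C,G,T}, NY:{C,T} ∩→ {C,T}; cost 0
[col 5] LS: children L:{C}, S:{C} ∩→ {C}; cost 0
[col 5] ELS: children E:{A}, LS:{C} ∪→ {A,C}; cost 1
[col 5] NY: children N:{T}, Y:{T} ∩→ {T}; cost 0
[col 5] ELNSY: children ELS:{A,C}, NY:{T} ∪→ {A,C,T}; cost 1
per-site changes: [2, 3, 2, 3, 3, 2]; total = 15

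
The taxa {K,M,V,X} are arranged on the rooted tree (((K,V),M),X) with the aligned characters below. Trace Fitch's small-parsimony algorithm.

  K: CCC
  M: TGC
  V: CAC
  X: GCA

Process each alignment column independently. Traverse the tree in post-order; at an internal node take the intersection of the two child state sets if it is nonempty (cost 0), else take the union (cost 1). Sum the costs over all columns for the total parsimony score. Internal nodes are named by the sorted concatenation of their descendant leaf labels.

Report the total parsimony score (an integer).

5

site 0, node KV: K={C} ∩ V={C} → {C} (+0)
site 0, node KMV: KV={C} ∪ M={T} → {C,T} (+1)
site 0, node KMVX: KMV={C,T} ∪ X={G} → {C,G,T} (+1)
site 1, node KV: K={C} ∪ V={A} → {A,C} (+1)
site 1, node KMV: KV={A,C} ∪ M={G} → {A,C,G} (+1)
site 1, node KMVX: KMV={A,C,G} ∩ X={C} → {C} (+0)
site 2, node KV: K={C} ∩ V={C} → {C} (+0)
site 2, node KMV: KV={C} ∩ M={C} → {C} (+0)
site 2, node KMVX: KMV={C} ∪ X={A} → {A,C} (+1)
per-site changes: [2, 2, 1]; total = 5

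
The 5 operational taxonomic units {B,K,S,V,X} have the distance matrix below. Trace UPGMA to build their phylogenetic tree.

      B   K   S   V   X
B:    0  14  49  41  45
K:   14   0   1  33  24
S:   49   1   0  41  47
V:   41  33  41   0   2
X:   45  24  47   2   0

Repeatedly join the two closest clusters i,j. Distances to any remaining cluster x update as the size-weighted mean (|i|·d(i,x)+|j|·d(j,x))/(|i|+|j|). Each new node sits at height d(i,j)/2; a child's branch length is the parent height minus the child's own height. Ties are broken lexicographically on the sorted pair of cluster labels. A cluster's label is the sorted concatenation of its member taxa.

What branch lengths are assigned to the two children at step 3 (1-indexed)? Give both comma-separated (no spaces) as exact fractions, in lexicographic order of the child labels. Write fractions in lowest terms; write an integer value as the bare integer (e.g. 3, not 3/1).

1. join K+S (d=1) ⇒ KS; edges |K|=1/2, |S|=1/2
  updated: d(B,KS)=63/2, d(KS,V)=37, d(KS,X)=71/2
2. join V+X (d=2) ⇒ VX; edges |V|=1, |X|=1
  updated: d(B,VX)=43, d(KS,VX)=145/4
3. join B+KS (d=63/2) ⇒ BKS; edges |B|=63/4, |KS|=61/4
  updated: d(BKS,VX)=77/2
4. join BKS+VX (d=77/2) ⇒ BKSVX; edges |BKS|=7/2, |VX|=73/4
final tree: ((B:63/4,(K:1/2,S:1/2):61/4):7/2,(V:1,X:1):73/4)
total length: 223/4

63/4,61/4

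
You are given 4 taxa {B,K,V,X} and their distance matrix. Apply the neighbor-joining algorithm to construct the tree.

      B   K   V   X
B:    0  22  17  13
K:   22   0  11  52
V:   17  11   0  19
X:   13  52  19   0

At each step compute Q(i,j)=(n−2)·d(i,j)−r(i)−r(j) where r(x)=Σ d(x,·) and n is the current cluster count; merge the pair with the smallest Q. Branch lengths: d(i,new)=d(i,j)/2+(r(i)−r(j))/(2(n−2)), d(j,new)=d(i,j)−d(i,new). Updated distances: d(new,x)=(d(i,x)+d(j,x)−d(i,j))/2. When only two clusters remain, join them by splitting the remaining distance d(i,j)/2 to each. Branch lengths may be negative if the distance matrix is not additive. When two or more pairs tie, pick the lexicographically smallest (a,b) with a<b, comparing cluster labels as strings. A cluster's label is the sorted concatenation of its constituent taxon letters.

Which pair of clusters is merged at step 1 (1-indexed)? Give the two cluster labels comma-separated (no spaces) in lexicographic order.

B,X

step 1: merge (B,X) at d=13, Q=-110; branch lengths B→-3/2, X→29/2; new cluster BX
  updated: d(BX,K)=61/2, d(BX,V)=23/2
step 2: merge (BX,K) at d=61/2, Q=-53; branch lengths BX→31/2, K→15; new cluster BKX
  updated: d(BKX,V)=-4
step 3: merge (BKX,V) at d=-4; branch lengths BKX→-2, V→-2; new cluster BKVX
final tree: (((B:-3/2,X:29/2):31/2,K:15):-2,V:-2)
total length: 79/2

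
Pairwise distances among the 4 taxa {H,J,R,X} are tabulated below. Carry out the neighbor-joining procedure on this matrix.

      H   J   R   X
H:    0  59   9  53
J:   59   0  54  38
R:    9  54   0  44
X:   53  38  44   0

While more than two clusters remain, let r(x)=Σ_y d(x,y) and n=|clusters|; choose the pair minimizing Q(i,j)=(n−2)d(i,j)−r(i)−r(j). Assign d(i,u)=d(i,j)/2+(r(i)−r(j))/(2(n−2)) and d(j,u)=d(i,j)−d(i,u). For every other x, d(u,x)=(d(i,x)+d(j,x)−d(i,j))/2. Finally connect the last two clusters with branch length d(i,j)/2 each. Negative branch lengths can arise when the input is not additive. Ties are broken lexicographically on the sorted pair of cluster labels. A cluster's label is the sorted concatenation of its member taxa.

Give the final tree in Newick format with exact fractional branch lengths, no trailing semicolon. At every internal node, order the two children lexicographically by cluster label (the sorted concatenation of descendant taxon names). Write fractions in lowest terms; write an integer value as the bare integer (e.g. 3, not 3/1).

iteration 1: select H,R (d=9, Q=-210); attach at lengths (8, 1); label the merged cluster HR
  updated: d(HR,J)=52, d(HR,X)=44
iteration 2: select HR,J (d=52, Q=-134); attach at lengths (29, 23); label the merged cluster HJR
  updated: d(HJR,X)=15
iteration 3: select HJR,X (d=15); attach at lengths (15/2, 15/2); label the merged cluster HJRX
final tree: (((H:8,R:1):29,J:23):15/2,X:15/2)
total length: 76

(((H:8,R:1):29,J:23):15/2,X:15/2)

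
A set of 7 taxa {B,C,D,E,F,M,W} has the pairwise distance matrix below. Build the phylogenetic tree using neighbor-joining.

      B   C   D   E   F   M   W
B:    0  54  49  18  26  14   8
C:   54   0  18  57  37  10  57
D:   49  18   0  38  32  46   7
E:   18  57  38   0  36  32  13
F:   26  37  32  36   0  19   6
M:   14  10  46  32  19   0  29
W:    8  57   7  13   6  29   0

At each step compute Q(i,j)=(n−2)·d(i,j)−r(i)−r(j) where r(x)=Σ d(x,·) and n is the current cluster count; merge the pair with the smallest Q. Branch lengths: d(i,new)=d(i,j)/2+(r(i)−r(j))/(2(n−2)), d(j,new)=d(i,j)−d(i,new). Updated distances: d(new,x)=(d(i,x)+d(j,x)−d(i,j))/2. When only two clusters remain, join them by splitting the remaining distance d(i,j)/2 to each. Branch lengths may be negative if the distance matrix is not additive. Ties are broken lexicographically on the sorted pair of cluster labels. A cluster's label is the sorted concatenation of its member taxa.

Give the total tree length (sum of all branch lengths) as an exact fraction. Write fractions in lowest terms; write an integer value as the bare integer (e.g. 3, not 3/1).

iteration 1: select C,D (d=18, Q=-333); attach at lengths (133/10, 47/10); label the merged cluster CD
  updated: d(B,CD)=85/2, d(CD,E)=77/2, d(CD,F)=51/2, d(CD,M)=19, d(CD,W)=23
iteration 2: select CD,M (d=19, Q=-371/2); attach at lengths (223/16, 81/16); label the merged cluster CDM
  updated: d(B,CDM)=75/4, d(CDM,E)=103/4, d(CDM,F)=51/4, d(CDM,W)=33/2
iteration 3: select CDM,F (d=51/4, Q=-465/4); attach at lengths (125/24, 181/24); label the merged cluster CDFM
  updated: d(B,CDFM)=16, d(CDFM,E)=49/2, d(CDFM,W)=39/8
iteration 4: select B,E (d=18, Q=-123/2); attach at lengths (45/8, 99/8); label the merged cluster BE
  updated: d(BE,CDFM)=45/4, d(BE,W)=3/2
iteration 5: select BE,CDFM (d=45/4, Q=-141/8); attach at lengths (63/16, 117/16); label the merged cluster BCDEFM
  updated: d(BCDEFM,W)=-39/16
iteration 6: select BCDEFM,W (d=-39/16); attach at lengths (-39/32, -39/32); label the merged cluster BCDEFMW
final tree: (((B:45/8,E:99/8):63/16,(((C:133/10,D:47/10):223/16,M:81/16):125/24,F:181/24):117/16):-39/32,W:-39/32)
total length: 1225/16

1225/16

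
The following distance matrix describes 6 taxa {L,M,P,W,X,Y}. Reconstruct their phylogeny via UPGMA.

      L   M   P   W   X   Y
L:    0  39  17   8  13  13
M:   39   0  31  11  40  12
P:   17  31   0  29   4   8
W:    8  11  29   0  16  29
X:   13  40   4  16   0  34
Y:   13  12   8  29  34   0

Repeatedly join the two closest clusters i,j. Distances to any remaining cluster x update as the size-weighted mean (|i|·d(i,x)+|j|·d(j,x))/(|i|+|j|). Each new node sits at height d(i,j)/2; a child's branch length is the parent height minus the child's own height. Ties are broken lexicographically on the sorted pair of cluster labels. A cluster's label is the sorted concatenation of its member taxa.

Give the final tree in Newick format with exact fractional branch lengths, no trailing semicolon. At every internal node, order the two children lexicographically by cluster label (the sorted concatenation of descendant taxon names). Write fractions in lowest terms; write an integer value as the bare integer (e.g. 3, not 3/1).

(((L:4,W:4):43/8,(P:2,X:2):59/8):55/16,(M:6,Y:6):109/16)

step 1: merge (P,X) at d=4; branch lengths P→2, X→2; new cluster PX
  updated: d(L,PX)=15, d(M,PX)=71/2, d(PX,W)=45/2, d(PX,Y)=21
step 2: merge (L,W) at d=8; branch lengths L→4, W→4; new cluster LW
  updated: d(LW,M)=25, d(LW,PX)=75/4, d(LW,Y)=21
step 3: merge (M,Y) at d=12; branch lengths M→6, Y→6; new cluster MY
  updated: d(LW,MY)=23, d(MY,PX)=113/4
step 4: merge (LW,PX) at d=75/4; branch lengths LW→43/8, PX→59/8; new cluster LPWX
  updated: d(LPWX,MY)=205/8
step 5: merge (LPWX,MY) at d=205/8; branch lengths LPWX→55/16, MY→109/16; new cluster LMPWXY
final tree: (((L:4,W:4):43/8,(P:2,X:2):59/8):55/16,(M:6,Y:6):109/16)
total length: 47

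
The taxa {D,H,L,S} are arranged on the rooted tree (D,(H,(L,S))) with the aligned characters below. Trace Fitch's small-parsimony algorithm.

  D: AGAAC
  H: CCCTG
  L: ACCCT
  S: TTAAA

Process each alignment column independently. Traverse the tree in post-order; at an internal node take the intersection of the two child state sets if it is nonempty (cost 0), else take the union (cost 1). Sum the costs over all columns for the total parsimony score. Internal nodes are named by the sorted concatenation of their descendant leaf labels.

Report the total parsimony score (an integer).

11

site 0, node LS: L={A} ∪ S={T} → {A,T} (+1)
site 0, node HLS: H={C} ∪ LS={A,T} → {A,C,T} (+1)
site 0, node DHLS: D={A} ∩ HLS={A,C,T} → {A} (+0)
site 1, node LS: L={C} ∪ S={T} → {C,T} (+1)
site 1, node HLS: H={C} ∩ LS={C,T} → {C} (+0)
site 1, node DHLS: D={G} ∪ HLS={C} → {C,G} (+1)
site 2, node LS: L={C} ∪ S={A} → {A,C} (+1)
site 2, node HLS: H={C} ∩ LS={A,C} → {C} (+0)
site 2, node DHLS: D={A} ∪ HLS={C} → {A,C} (+1)
site 3, node LS: L={C} ∪ S={A} → {A,C} (+1)
site 3, node HLS: H={T} ∪ LS={A,C} → {A,C,T} (+1)
site 3, node DHLS: D={A} ∩ HLS={A,C,T} → {A} (+0)
site 4, node LS: L={T} ∪ S={A} → {A,T} (+1)
site 4, node HLS: H={G} ∪ LS={A,T} → {A,G,T} (+1)
site 4, node DHLS: D={C} ∪ HLS={A,G,T} → {A,C,G,T} (+1)
per-site changes: [2, 2, 2, 2, 3]; total = 11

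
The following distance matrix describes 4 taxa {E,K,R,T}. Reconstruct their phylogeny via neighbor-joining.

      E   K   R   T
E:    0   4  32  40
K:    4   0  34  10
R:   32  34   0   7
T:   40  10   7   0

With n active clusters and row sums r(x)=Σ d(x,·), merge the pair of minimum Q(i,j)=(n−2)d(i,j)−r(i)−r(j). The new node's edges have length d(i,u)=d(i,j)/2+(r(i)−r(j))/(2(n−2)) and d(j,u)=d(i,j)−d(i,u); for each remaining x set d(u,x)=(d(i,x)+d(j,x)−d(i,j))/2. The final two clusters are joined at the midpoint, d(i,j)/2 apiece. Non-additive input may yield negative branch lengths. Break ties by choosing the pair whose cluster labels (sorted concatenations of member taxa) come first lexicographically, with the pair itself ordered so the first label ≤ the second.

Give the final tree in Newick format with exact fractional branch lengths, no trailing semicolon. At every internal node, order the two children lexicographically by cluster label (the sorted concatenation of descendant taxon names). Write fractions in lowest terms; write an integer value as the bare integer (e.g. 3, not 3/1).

iteration 1: select E,K (d=4, Q=-116); attach at lengths (9, -5); label the merged cluster EK
  updated: d(EK,R)=31, d(EK,T)=23
iteration 2: select EK,R (d=31, Q=-61); attach at lengths (47/2, 15/2); label the merged cluster EKR
  updated: d(EKR,T)=-1/2
iteration 3: select EKR,T (d=-1/2); attach at lengths (-1/4, -1/4); label the merged cluster EKRT
final tree: (((E:9,K:-5):47/2,R:15/2):-1/4,T:-1/4)
total length: 69/2

(((E:9,K:-5):47/2,R:15/2):-1/4,T:-1/4)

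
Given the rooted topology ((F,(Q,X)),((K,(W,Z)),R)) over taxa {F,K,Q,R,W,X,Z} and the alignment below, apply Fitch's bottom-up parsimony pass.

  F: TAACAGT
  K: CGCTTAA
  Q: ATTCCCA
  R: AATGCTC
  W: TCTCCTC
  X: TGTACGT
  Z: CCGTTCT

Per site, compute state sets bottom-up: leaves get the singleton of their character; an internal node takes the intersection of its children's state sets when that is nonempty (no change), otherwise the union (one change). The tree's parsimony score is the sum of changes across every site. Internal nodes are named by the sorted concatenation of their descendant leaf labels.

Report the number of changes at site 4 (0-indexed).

3

[col 0] QX: children Q:{A}, X:{T} ∪→ {A,T}; cost 1
[col 0] FQX: children F:{T}, QX:{A,T} ∩→ {T}; cost 0
[col 0] WZ: children W:{T}, Z:{C} ∪→ {C,T}; cost 1
[col 0] KWZ: children K:{C}, WZ:{C,T} ∩→ {C}; cost 0
[col 0] KRWZ: children KWZ:{C}, R:{A} ∪→ {A,C}; cost 1
[col 0] FKQRWXZ: children FQX:{T}, KRWZ:{A,C} ∪→ {A,C,T}; cost 1
[col 1] QX: children Q:{T}, X:{G} ∪→ {G,T}; cost 1
[col 1] FQX: children F:{A}, QX:{G,T} ∪→ {A,G,T}; cost 1
[col 1] WZ: children W:{C}, Z:{C} ∩→ {C}; cost 0
[col 1] KWZ: children K:{G}, WZ:{C} ∪→ {C,G}; cost 1
[col 1] KRWZ: children KWZ:{C,G}, R:{A} ∪→ {A,C,G}; cost 1
[col 1] FKQRWXZ: children FQX:{A,G,T}, KRWZ:{A,C,G} ∩→ {A,G}; cost 0
[col 2] QX: children Q:{T}, X:{T} ∩→ {T}; cost 0
[col 2] FQX: children F:{A}, QX:{T} ∪→ {A,T}; cost 1
[col 2] WZ: children W:{T}, Z:{G} ∪→ {G,T}; cost 1
[col 2] KWZ: children K:{C}, WZ:{G,T} ∪→ {C,G,T}; cost 1
[col 2] KRWZ: children KWZ:{C,G,T}, R:{T} ∩→ {T}; cost 0
[col 2] FKQRWXZ: children FQX:{A,T}, KRWZ:{T} ∩→ {T}; cost 0
[col 3] QX: children Q:{C}, X:{A} ∪→ {A,C}; cost 1
[col 3] FQX: children F:{C}, QX:{A,C} ∩→ {C}; cost 0
[col 3] WZ: children W:{C}, Z:{T} ∪→ {C,T}; cost 1
[col 3] KWZ: children K:{T}, WZ:{C,T} ∩→ {T}; cost 0
[col 3] KRWZ: children KWZ:{T}, R:{G} ∪→ {G,T}; cost 1
[col 3] FKQRWXZ: children FQX:{C}, KRWZ:{G,T} ∪→ {C,G,T}; cost 1
[col 4] QX: children Q:{C}, X:{C} ∩→ {C}; cost 0
[col 4] FQX: children F:{A}, QX:{C} ∪→ {A,C}; cost 1
[col 4] WZ: children W:{C}, Z:{T} ∪→ {C,T}; cost 1
[col 4] KWZ: children K:{T}, WZ:{C,T} ∩→ {T}; cost 0
[col 4] KRWZ: children KWZ:{T}, R:{C} ∪→ {C,T}; cost 1
[col 4] FKQRWXZ: children FQX:{A,C}, KRWZ:{C,T} ∩→ {C}; cost 0
[col 5] QX: children Q:{C}, X:{G} ∪→ {C,G}; cost 1
[col 5] FQX: children F:{G}, QX:{C,G} ∩→ {G}; cost 0
[col 5] WZ: children W:{T}, Z:{C} ∪→ {C,T}; cost 1
[col 5] KWZ: children K:{A}, WZ:{C,T} ∪→ {A,C,T}; cost 1
[col 5] KRWZ: children KWZ:{A,C,T}, R:{T} ∩→ {T}; cost 0
[col 5] FKQRWXZ: children FQX:{G}, KRWZ:{T} ∪→ {G,T}; cost 1
[col 6] QX: children Q:{A}, X:{T} ∪→ {A,T}; cost 1
[col 6] FQX: children F:{T}, QX:{A,T} ∩→ {T}; cost 0
[col 6] WZ: children W:{C}, Z:{T} ∪→ {C,T}; cost 1
[col 6] KWZ: children K:{A}, WZ:{C,T} ∪→ {A,C,T}; cost 1
[col 6] KRWZ: children KWZ:{A,C,T}, R:{C} ∩→ {C}; cost 0
[col 6] FKQRWXZ: children FQX:{T}, KRWZ:{C} ∪→ {C,T}; cost 1
per-site changes: [4, 4, 3, 4, 3, 4, 4]; total = 26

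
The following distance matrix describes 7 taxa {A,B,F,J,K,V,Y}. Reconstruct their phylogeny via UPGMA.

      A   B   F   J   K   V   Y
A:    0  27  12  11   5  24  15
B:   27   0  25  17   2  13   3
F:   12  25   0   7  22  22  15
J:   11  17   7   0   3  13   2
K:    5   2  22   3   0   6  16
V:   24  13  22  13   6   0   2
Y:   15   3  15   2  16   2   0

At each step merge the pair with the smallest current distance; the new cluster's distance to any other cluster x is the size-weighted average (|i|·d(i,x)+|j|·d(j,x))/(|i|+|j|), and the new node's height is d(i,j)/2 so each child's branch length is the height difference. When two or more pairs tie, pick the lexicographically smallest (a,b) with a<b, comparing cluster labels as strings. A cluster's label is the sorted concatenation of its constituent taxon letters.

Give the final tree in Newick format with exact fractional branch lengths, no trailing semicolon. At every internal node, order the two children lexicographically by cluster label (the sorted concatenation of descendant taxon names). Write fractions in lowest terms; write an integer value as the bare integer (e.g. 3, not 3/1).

((A:6,F:6):53/20,((B:1,K:1):23/6,((J:1,Y:1):11/4,V:15/4):13/12):229/60)

1. join B+K (d=2) ⇒ BK; edges |B|=1, |K|=1
  updated: d(A,BK)=16, d(BK,F)=47/2, d(BK,J)=10, d(BK,V)=19/2, d(BK,Y)=19/2
2. join J+Y (d=2) ⇒ JY; edges |J|=1, |Y|=1
  updated: d(A,JY)=13, d(BK,JY)=39/4, d(F,JY)=11, d(JY,V)=15/2
3. join JY+V (d=15/2) ⇒ JVY; edges |JY|=11/4, |V|=15/4
  updated: d(A,JVY)=50/3, d(BK,JVY)=29/3, d(F,JVY)=44/3
4. join BK+JVY (d=29/3) ⇒ BJKVY; edges |BK|=23/6, |JVY|=13/12
  updated: d(A,BJKVY)=82/5, d(BJKVY,F)=91/5
5. join A+F (d=12) ⇒ AF; edges |A|=6, |F|=6
  updated: d(AF,BJKVY)=173/10
6. join AF+BJKVY (d=173/10) ⇒ ABFJKVY; edges |AF|=53/20, |BJKVY|=229/60
final tree: ((A:6,F:6):53/20,((B:1,K:1):23/6,((J:1,Y:1):11/4,V:15/4):13/12):229/60)
total length: 2033/60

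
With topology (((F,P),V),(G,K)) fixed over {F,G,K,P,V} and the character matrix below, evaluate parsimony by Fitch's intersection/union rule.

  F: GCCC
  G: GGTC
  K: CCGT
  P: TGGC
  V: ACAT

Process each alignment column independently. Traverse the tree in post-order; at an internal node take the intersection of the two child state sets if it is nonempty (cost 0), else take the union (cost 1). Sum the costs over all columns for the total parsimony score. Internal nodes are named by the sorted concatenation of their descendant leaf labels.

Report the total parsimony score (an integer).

10

site 0, node FP: F={G} ∪ P={T} → {G,T} (+1)
site 0, node FPV: FP={G,T} ∪ V={A} → {A,G,T} (+1)
site 0, node GK: G={G} ∪ K={C} → {C,G} (+1)
site 0, node FGKPV: FPV={A,G,T} ∩ GK={C,G} → {G} (+0)
site 1, node FP: F={C} ∪ P={G} → {C,G} (+1)
site 1, node FPV: FP={C,G} ∩ V={C} → {C} (+0)
site 1, node GK: G={G} ∪ K={C} → {C,G} (+1)
site 1, node FGKPV: FPV={C} ∩ GK={C,G} → {C} (+0)
site 2, node FP: F={C} ∪ P={G} → {C,G} (+1)
site 2, node FPV: FP={C,G} ∪ V={A} → {A,C,G} (+1)
site 2, node GK: G={T} ∪ K={G} → {G,T} (+1)
site 2, node FGKPV: FPV={A,C,G} ∩ GK={G,T} → {G} (+0)
site 3, node FP: F={C} ∩ P={C} → {C} (+0)
site 3, node FPV: FP={C} ∪ V={T} → {C,T} (+1)
site 3, node GK: G={C} ∪ K={T} → {C,T} (+1)
site 3, node FGKPV: FPV={C,T} ∩ GK={C,T} → {C,T} (+0)
per-site changes: [3, 2, 3, 2]; total = 10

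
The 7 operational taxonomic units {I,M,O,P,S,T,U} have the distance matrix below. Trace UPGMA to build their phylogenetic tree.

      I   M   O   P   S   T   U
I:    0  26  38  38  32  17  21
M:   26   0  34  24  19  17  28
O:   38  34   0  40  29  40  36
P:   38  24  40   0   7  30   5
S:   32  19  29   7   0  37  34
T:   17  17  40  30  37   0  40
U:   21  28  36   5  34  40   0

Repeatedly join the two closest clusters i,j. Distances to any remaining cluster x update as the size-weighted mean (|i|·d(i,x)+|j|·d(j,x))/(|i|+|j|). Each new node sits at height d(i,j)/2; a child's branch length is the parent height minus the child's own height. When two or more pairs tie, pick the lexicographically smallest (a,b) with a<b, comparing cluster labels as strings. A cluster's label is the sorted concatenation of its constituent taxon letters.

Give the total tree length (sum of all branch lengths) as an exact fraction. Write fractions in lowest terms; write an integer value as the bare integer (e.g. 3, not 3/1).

4001/48

iteration 1: select P,U (d=5); attach at lengths (5/2, 5/2); label the merged cluster PU
  updated: d(I,PU)=59/2, d(M,PU)=26, d(O,PU)=38, d(PU,S)=41/2, d(PU,T)=35
iteration 2: select I,T (d=17); attach at lengths (17/2, 17/2); label the merged cluster IT
  updated: d(IT,M)=43/2, d(IT,O)=39, d(IT,PU)=129/4, d(IT,S)=69/2
iteration 3: select M,S (d=19); attach at lengths (19/2, 19/2); label the merged cluster MS
  updated: d(IT,MS)=28, d(MS,O)=63/2, d(MS,PU)=93/4
iteration 4: select MS,PU (d=93/4); attach at lengths (17/8, 73/8); label the merged cluster MPSU
  updated: d(IT,MPSU)=241/8, d(MPSU,O)=139/4
iteration 5: select IT,MPSU (d=241/8); attach at lengths (105/16, 55/16); label the merged cluster IMPSTU
  updated: d(IMPSTU,O)=217/6
iteration 6: select IMPSTU,O (d=217/6); attach at lengths (145/48, 217/12); label the merged cluster IMOPSTU
final tree: (((I:17/2,T:17/2):105/16,((M:19/2,S:19/2):17/8,(P:5/2,U:5/2):73/8):55/16):145/48,O:217/12)
total length: 4001/48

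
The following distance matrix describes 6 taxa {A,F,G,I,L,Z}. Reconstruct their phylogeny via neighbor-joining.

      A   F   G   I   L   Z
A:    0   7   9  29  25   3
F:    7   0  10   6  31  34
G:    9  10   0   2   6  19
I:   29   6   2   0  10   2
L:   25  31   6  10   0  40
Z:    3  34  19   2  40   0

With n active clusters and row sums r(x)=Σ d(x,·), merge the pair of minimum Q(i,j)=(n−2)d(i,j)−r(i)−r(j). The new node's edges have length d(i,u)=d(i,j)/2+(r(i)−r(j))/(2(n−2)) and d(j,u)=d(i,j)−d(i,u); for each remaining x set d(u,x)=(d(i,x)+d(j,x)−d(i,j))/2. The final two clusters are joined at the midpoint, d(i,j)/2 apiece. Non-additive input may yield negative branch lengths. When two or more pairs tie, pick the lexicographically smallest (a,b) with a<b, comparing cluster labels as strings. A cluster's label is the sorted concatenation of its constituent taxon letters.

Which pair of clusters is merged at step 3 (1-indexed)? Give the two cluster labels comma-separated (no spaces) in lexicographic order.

step 1: merge (A,Z) at d=3, Q=-159; branch lengths A→-13/8, Z→37/8; new cluster AZ
  updated: d(AZ,F)=19, d(AZ,G)=25/2, d(AZ,I)=14, d(AZ,L)=31
step 2: merge (G,L) at d=6, Q=-181/2; branch lengths G→-59/12, L→131/12; new cluster GL
  updated: d(AZ,GL)=75/4, d(F,GL)=35/2, d(GL,I)=3
step 3: merge (AZ,F) at d=19, Q=-225/4; branch lengths AZ→189/16, F→115/16; new cluster AFZ
  updated: d(AFZ,GL)=69/8, d(AFZ,I)=1/2
step 4: merge (AFZ,GL) at d=69/8, Q=-97/8; branch lengths AFZ→49/16, GL→89/16; new cluster AFGLZ
  updated: d(AFGLZ,I)=-41/16
step 5: merge (AFGLZ,I) at d=-41/16; branch lengths AFGLZ→-41/32, I→-41/32; new cluster AFGILZ
final tree: ((((A:-13/8,Z:37/8):189/16,F:115/16):49/16,(G:-59/12,L:131/12):89/16):-41/32,I:-41/32)
total length: 545/16

AZ,F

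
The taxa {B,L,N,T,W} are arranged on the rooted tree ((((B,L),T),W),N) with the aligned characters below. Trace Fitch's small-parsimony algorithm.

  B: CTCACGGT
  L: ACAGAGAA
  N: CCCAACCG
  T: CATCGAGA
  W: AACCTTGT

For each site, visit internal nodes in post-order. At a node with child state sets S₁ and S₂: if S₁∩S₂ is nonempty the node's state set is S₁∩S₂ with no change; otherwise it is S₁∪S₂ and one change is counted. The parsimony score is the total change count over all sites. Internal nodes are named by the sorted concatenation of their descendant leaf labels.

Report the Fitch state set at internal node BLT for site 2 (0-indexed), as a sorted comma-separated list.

A,C,T

site 0, node BL: B={C} ∪ L={A} → {A,C} (+1)
site 0, node BLT: BL={A,C} ∩ T={C} → {C} (+0)
site 0, node BLTW: BLT={C} ∪ W={A} → {A,C} (+1)
site 0, node BLNTW: BLTW={A,C} ∩ N={C} → {C} (+0)
site 1, node BL: B={T} ∪ L={C} → {C,T} (+1)
site 1, node BLT: BL={C,T} ∪ T={A} → {A,C,T} (+1)
site 1, node BLTW: BLT={A,C,T} ∩ W={A} → {A} (+0)
site 1, node BLNTW: BLTW={A} ∪ N={C} → {A,C} (+1)
site 2, node BL: B={C} ∪ L={A} → {A,C} (+1)
site 2, node BLT: BL={A,C} ∪ T={T} → {A,C,T} (+1)
site 2, node BLTW: BLT={A,C,T} ∩ W={C} → {C} (+0)
site 2, node BLNTW: BLTW={C} ∩ N={C} → {C} (+0)
site 3, node BL: B={A} ∪ L={G} → {A,G} (+1)
site 3, node BLT: BL={A,G} ∪ T={C} → {A,C,G} (+1)
site 3, node BLTW: BLT={A,C,G} ∩ W={C} → {C} (+0)
site 3, node BLNTW: BLTW={C} ∪ N={A} → {A,C} (+1)
site 4, node BL: B={C} ∪ L={A} → {A,C} (+1)
site 4, node BLT: BL={A,C} ∪ T={G} → {A,C,G} (+1)
site 4, node BLTW: BLT={A,C,G} ∪ W={T} → {A,C,G,T} (+1)
site 4, node BLNTW: BLTW={A,C,G,T} ∩ N={A} → {A} (+0)
site 5, node BL: B={G} ∩ L={G} → {G} (+0)
site 5, node BLT: BL={G} ∪ T={A} → {A,G} (+1)
site 5, node BLTW: BLT={A,G} ∪ W={T} → {A,G,T} (+1)
site 5, node BLNTW: BLTW={A,G,T} ∪ N={C} → {A,C,G,T} (+1)
site 6, node BL: B={G} ∪ L={A} → {A,G} (+1)
site 6, node BLT: BL={A,G} ∩ T={G} → {G} (+0)
site 6, node BLTW: BLT={G} ∩ W={G} → {G} (+0)
site 6, node BLNTW: BLTW={G} ∪ N={C} → {C,G} (+1)
site 7, node BL: B={T} ∪ L={A} → {A,T} (+1)
site 7, node BLT: BL={A,T} ∩ T={A} → {A} (+0)
site 7, node BLTW: BLT={A} ∪ W={T} → {A,T} (+1)
site 7, node BLNTW: BLTW={A,T} ∪ N={G} → {A,G,T} (+1)
per-site changes: [2, 3, 2, 3, 3, 3, 2, 3]; total = 21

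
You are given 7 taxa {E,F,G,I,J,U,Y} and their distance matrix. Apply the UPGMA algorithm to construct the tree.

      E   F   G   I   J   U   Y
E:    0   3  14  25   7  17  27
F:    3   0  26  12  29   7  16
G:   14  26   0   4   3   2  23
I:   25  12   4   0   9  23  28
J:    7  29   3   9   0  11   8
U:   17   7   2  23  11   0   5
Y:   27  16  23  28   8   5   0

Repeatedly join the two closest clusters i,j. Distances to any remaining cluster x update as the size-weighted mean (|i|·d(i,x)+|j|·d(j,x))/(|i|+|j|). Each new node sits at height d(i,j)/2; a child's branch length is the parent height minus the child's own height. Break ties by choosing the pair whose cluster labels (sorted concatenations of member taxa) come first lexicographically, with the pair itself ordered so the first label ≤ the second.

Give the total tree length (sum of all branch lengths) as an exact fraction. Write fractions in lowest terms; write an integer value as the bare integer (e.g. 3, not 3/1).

1. join G+U (d=2) ⇒ GU; edges |G|=1, |U|=1
  updated: d(E,GU)=31/2, d(F,GU)=33/2, d(GU,I)=27/2, d(GU,J)=7, d(GU,Y)=14
2. join E+F (d=3) ⇒ EF; edges |E|=3/2, |F|=3/2
  updated: d(EF,GU)=16, d(EF,I)=37/2, d(EF,J)=18, d(EF,Y)=43/2
3. join GU+J (d=7) ⇒ GJU; edges |GU|=5/2, |J|=7/2
  updated: d(EF,GJU)=50/3, d(GJU,I)=12, d(GJU,Y)=12
4. join GJU+I (d=12) ⇒ GIJU; edges |GJU|=5/2, |I|=6
  updated: d(EF,GIJU)=137/8, d(GIJU,Y)=16
5. join GIJU+Y (d=16) ⇒ GIJUY; edges |GIJU|=2, |Y|=8
  updated: d(EF,GIJUY)=18
6. join EF+GIJUY (d=18) ⇒ EFGIJUY; edges |EF|=15/2, |GIJUY|=1
final tree: ((E:3/2,F:3/2):15/2,((((G:1,U:1):5/2,J:7/2):5/2,I:6):2,Y:8):1)
total length: 38

38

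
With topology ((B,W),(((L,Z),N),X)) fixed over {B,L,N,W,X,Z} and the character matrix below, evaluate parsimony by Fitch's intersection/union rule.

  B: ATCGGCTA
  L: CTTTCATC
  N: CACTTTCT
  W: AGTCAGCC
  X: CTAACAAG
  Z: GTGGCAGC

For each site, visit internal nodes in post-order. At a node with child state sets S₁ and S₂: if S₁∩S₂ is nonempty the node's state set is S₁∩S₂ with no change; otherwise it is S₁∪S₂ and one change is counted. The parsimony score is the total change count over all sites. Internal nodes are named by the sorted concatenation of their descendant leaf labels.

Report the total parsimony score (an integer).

[col 0] BW: children B:{A}, W:{A} ∩→ {A}; cost 0
[col 0] LZ: children L:{C}, Z:{G} ∪→ {C,G}; cost 1
[col 0] LNZ: children LZ:{C,G}, N:{C} ∩→ {C}; cost 0
[col 0] LNXZ: children LNZ:{C}, X:{C} ∩→ {C}; cost 0
[col 0] BLNWXZ: children BW:{A}, LNXZ:{C} ∪→ {A,C}; cost 1
[col 1] BW: children B:{T}, W:{G} ∪→ {G,T}; cost 1
[col 1] LZ: children L:{T}, Z:{T} ∩→ {T}; cost 0
[col 1] LNZ: children LZ:{T}, N:{A} ∪→ {A,T}; cost 1
[col 1] LNXZ: children LNZ:{A,T}, X:{T} ∩→ {T}; cost 0
[col 1] BLNWXZ: children BW:{G,T}, LNXZ:{T} ∩→ {T}; cost 0
[col 2] BW: children B:{C}, W:{T} ∪→ {C,T}; cost 1
[col 2] LZ: children L:{T}, Z:{G} ∪→ {G,T}; cost 1
[col 2] LNZ: children LZ:{G,T}, N:{C} ∪→ {C,G,T}; cost 1
[col 2] LNXZ: children LNZ:{C,G,T}, X:{A} ∪→ {A,C,G,T}; cost 1
[col 2] BLNWXZ: children BW:{C,T}, LNXZ:{A,C,G,T} ∩→ {C,T}; cost 0
[col 3] BW: children B:{G}, W:{C} ∪→ {C,G}; cost 1
[col 3] LZ: children L:{T}, Z:{G} ∪→ {G,T}; cost 1
[col 3] LNZ: children LZ:{G,T}, N:{T} ∩→ {T}; cost 0
[col 3] LNXZ: children LNZ:{T}, X:{A} ∪→ {A,T}; cost 1
[col 3] BLNWXZ: children BW:{C,G}, LNXZ:{A,T} ∪→ {A,C,G,T}; cost 1
[col 4] BW: children B:{G}, W:{A} ∪→ {A,G}; cost 1
[col 4] LZ: children L:{C}, Z:{C} ∩→ {C}; cost 0
[col 4] LNZ: children LZ:{C}, N:{T} ∪→ {C,T}; cost 1
[col 4] LNXZ: children LNZ:{C,T}, X:{C} ∩→ {C}; cost 0
[col 4] BLNWXZ: children BW:{A,G}, LNXZ:{C} ∪→ {A,C,G}; cost 1
[col 5] BW: children B:{C}, W:{G} ∪→ {C,G}; cost 1
[col 5] LZ: children L:{A}, Z:{A} ∩→ {A}; cost 0
[col 5] LNZ: children LZ:{A}, N:{T} ∪→ {A,T}; cost 1
[col 5] LNXZ: children LNZ:{A,T}, X:{A} ∩→ {A}; cost 0
[col 5] BLNWXZ: children BW:{C,G}, LNXZ:{A} ∪→ {A,C,G}; cost 1
[col 6] BW: children B:{T}, W:{C} ∪→ {C,T}; cost 1
[col 6] LZ: children L:{T}, Z:{G} ∪→ {G,T}; cost 1
[col 6] LNZ: children LZ:{G,T}, N:{C} ∪→ {C,G,T}; cost 1
[col 6] LNXZ: children LNZ:{C,G,T}, X:{A} ∪→ {A,C,G,T}; cost 1
[col 6] BLNWXZ: children BW:{C,T}, LNXZ:{A,C,G,T} ∩→ {C,T}; cost 0
[col 7] BW: children B:{A}, W:{C} ∪→ {A,C}; cost 1
[col 7] LZ: children L:{C}, Z:{C} ∩→ {C}; cost 0
[col 7] LNZ: children LZ:{C}, N:{T} ∪→ {C,T}; cost 1
[col 7] LNXZ: children LNZ:{C,T}, X:{G} ∪→ {C,G,T}; cost 1
[col 7] BLNWXZ: children BW:{A,C}, LNXZ:{C,G,T} ∩→ {C}; cost 0
per-site changes: [2, 2, 4, 4, 3, 3, 4, 3]; total = 25

25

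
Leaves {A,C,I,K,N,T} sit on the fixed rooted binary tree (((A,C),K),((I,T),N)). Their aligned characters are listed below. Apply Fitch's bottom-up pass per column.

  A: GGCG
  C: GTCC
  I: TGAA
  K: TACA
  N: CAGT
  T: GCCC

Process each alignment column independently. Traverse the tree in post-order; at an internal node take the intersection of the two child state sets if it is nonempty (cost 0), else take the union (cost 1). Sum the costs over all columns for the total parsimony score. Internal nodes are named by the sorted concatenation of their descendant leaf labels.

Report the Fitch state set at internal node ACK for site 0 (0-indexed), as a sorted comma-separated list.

G,T

AC@0: {G} ∩ {G} = {G} (intersection, +0)
ACK@0: {G} ∪ {T} = {G,T} (union, +1)
IT@0: {T} ∪ {G} = {G,T} (union, +1)
INT@0: {G,T} ∪ {C} = {C,G,T} (union, +1)
ACIKNT@0: {G,T} ∩ {C,G,T} = {G,T} (intersection, +0)
AC@1: {G} ∪ {T} = {G,T} (union, +1)
ACK@1: {G,T} ∪ {A} = {A,G,T} (union, +1)
IT@1: {G} ∪ {C} = {C,G} (union, +1)
INT@1: {C,G} ∪ {A} = {A,C,G} (union, +1)
ACIKNT@1: {A,G,T} ∩ {A,C,G} = {A,G} (intersection, +0)
AC@2: {C} ∩ {C} = {C} (intersection, +0)
ACK@2: {C} ∩ {C} = {C} (intersection, +0)
IT@2: {A} ∪ {C} = {A,C} (union, +1)
INT@2: {A,C} ∪ {G} = {A,C,G} (union, +1)
ACIKNT@2: {C} ∩ {A,C,G} = {C} (intersection, +0)
AC@3: {G} ∪ {C} = {C,G} (union, +1)
ACK@3: {C,G} ∪ {A} = {A,C,G} (union, +1)
IT@3: {A} ∪ {C} = {A,C} (union, +1)
INT@3: {A,C} ∪ {T} = {A,C,T} (union, +1)
ACIKNT@3: {A,C,G} ∩ {A,C,T} = {A,C} (intersection, +0)
per-site changes: [3, 4, 2, 4]; total = 13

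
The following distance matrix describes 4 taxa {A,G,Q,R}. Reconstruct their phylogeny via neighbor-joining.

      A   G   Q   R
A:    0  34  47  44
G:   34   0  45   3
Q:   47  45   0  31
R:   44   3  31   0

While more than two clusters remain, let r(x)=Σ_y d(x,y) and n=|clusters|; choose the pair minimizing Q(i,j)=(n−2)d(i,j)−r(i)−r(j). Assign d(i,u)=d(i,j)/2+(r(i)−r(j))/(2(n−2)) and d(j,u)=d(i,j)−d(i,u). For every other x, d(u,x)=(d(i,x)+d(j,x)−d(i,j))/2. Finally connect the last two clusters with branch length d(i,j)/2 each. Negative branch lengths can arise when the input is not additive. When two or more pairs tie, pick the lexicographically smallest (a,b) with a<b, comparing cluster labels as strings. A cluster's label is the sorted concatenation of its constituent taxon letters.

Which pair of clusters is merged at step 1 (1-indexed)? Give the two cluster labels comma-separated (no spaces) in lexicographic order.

A,Q

iteration 1: select A,Q (d=47, Q=-154); attach at lengths (24, 23); label the merged cluster AQ
  updated: d(AQ,G)=16, d(AQ,R)=14
iteration 2: select AQ,G (d=16, Q=-33); attach at lengths (27/2, 5/2); label the merged cluster AGQ
  updated: d(AGQ,R)=1/2
iteration 3: select AGQ,R (d=1/2); attach at lengths (1/4, 1/4); label the merged cluster AGQR
final tree: (((A:24,Q:23):27/2,G:5/2):1/4,R:1/4)
total length: 127/2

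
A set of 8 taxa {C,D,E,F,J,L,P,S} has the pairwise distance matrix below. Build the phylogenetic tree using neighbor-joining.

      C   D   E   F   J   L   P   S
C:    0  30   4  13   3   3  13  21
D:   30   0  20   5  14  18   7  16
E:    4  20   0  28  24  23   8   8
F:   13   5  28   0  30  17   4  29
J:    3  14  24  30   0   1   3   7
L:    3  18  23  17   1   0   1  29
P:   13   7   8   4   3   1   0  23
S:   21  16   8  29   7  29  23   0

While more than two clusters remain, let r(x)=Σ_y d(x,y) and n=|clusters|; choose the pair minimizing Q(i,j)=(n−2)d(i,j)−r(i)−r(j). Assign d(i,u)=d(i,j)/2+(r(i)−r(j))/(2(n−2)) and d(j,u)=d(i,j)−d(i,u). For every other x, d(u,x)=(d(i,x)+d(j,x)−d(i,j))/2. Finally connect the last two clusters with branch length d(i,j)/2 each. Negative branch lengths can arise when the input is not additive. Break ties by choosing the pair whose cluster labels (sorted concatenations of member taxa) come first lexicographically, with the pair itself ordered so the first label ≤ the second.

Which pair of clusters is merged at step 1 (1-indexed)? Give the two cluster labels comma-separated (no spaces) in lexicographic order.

D,F

1. join D+F (d=5, Q=-206) ⇒ DF; edges |D|=7/6, |F|=23/6
  updated: d(C,DF)=19, d(DF,E)=43/2, d(DF,J)=39/2, d(DF,L)=15, d(DF,P)=3, d(DF,S)=20
2. join E+S (d=8, Q=-313/2) ⇒ ES; edges |E|=41/20, |S|=119/20
  updated: d(C,ES)=17/2, d(DF,ES)=67/4, d(ES,J)=23/2, d(ES,L)=22, d(ES,P)=23/2
3. join DF+P (d=3, Q=-371/4) ⇒ DFP; edges |DF|=215/32, |P|=-119/32
  updated: d(C,DFP)=29/2, d(DFP,ES)=101/8, d(DFP,J)=39/4, d(DFP,L)=13/2
4. join DFP+ES (d=101/8, Q=-481/8) ⇒ DEFPS; edges |DFP|=71/16, |ES|=131/16
  updated: d(C,DEFPS)=83/16, d(DEFPS,J)=69/16, d(DEFPS,L)=127/16
5. join C+DEFPS (d=83/16, Q=-73/4) ⇒ CDEFPS; edges |C|=33/32, |DEFPS|=133/32
  updated: d(CDEFPS,J)=17/16, d(CDEFPS,L)=23/8
6. join CDEFPS+J (d=17/16, Q=-79/16) ⇒ CDEFJPS; edges |CDEFPS|=47/32, |J|=-13/32
  updated: d(CDEFJPS,L)=45/32
7. join CDEFJPS+L (d=45/32) ⇒ CDEFJLPS; edges |CDEFJPS|=45/64, |L|=45/64
final tree: (((C:33/32,(((D:7/6,F:23/6):215/32,P:-119/32):71/16,(E:41/20,S:119/20):131/16):133/32):47/32,J:-13/32):45/64,L:45/64)
total length: 1161/32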